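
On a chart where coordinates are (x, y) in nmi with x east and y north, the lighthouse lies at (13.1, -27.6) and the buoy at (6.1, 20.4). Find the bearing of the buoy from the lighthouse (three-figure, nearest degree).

Δeast = 6.1 − 13.1 = -7.00; Δnorth = 20.4 − -27.6 = 48.00.
Bearing = atan2(Δeast, Δnorth) mod 360° = 351.70° ≈ 352°.

352°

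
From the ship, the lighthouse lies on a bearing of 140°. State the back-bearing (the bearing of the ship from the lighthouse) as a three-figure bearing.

Back-bearing = 140° + 180° = 320°.

320°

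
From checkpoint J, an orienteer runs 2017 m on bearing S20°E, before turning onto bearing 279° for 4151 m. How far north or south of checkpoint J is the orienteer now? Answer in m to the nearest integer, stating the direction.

Leg 1 (S20°E, 2017 m): east 2017 sin 160° = 689.85, north 2017 cos 160° = -1895.36
Leg 2 (279°, 4151 m): east 4151 sin 279° = -4099.89, north 4151 cos 279° = 649.36
Net north component: -1246.00 m.

1246 m south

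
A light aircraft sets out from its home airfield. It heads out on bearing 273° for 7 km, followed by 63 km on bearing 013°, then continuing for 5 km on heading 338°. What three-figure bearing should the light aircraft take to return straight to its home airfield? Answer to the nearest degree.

Leg 1 (273°, 7 km): east 7 sin 273° = -6.99, north 7 cos 273° = 0.37
Leg 2 (013°, 63 km): east 63 sin 13° = 14.17, north 63 cos 13° = 61.39
Leg 3 (338°, 5 km): east 5 sin 338° = -1.87, north 5 cos 338° = 4.64
Net displacement: 5.31 east, 66.39 north. Direction back to start is (-5.31, -66.39): bearing = atan2(-5.31, -66.39) mod 360° = 184.57° ≈ 185°.

185°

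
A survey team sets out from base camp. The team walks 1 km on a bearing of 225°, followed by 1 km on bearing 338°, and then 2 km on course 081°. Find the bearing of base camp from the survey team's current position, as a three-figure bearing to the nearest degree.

239°

Leg 1 (225°, 1 km): east 1 sin 225° = -0.71, north 1 cos 225° = -0.71
Leg 2 (338°, 1 km): east 1 sin 338° = -0.37, north 1 cos 338° = 0.93
Leg 3 (081°, 2 km): east 2 sin 81° = 1.98, north 2 cos 81° = 0.31
Net displacement: 0.89 east, 0.53 north. Direction back to start is (-0.89, -0.53): bearing = atan2(-0.89, -0.53) mod 360° = 239.19° ≈ 239°.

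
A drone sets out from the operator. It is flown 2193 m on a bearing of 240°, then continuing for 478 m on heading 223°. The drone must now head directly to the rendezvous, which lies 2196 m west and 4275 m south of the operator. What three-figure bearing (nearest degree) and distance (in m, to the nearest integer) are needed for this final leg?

Leg 1 (240°, 2193 m): east 2193 sin 240° = -1899.19, north 2193 cos 240° = -1096.50
Leg 2 (223°, 478 m): east 478 sin 223° = -326.00, north 478 cos 223° = -349.59
Current position: (-2225.19, -1446.09). Target: (-2196, -4275). Remaining: Δeast = 29.19, Δnorth = -2828.91.
Bearing = atan2(29.19, -2828.91) mod 360° = 179.41°; distance = √((29.19)² + (-2828.91)²) = 2829.064 m.

179°, 2829 m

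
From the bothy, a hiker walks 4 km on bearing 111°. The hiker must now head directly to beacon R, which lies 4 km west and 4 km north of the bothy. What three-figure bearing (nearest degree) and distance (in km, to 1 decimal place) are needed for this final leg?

Leg 1 (111°, 4 km): east 4 sin 111° = 3.73, north 4 cos 111° = -1.43
Current position: (3.73, -1.43). Target: (-4, 4). Remaining: Δeast = -7.73, Δnorth = 5.43.
Bearing = atan2(-7.73, 5.43) mod 360° = 305.09°; distance = √((-7.73)² + (5.43)²) = 9.452 km.

305°, 9.5 km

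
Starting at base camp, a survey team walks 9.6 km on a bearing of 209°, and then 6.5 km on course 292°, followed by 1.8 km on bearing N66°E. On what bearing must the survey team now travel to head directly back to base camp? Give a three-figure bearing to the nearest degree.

060°

Leg 1 (209°, 9.6 km): east 9.6 sin 209° = -4.65, north 9.6 cos 209° = -8.40
Leg 2 (292°, 6.5 km): east 6.5 sin 292° = -6.03, north 6.5 cos 292° = 2.43
Leg 3 (N66°E, 1.8 km): east 1.8 sin 66° = 1.64, north 1.8 cos 66° = 0.73
Net displacement: -9.04 east, -5.23 north. Direction back to start is (9.04, 5.23): bearing = atan2(9.04, 5.23) mod 360° = 59.94° ≈ 060°.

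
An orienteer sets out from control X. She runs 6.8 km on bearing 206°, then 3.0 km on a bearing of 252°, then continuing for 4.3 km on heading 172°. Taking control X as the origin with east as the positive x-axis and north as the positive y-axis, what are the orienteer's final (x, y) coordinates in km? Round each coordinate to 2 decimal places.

Leg 1 (206°, 6.8 km): east 6.8 sin 206° = -2.98, north 6.8 cos 206° = -6.11
Leg 2 (252°, 3.0 km): east 3.0 sin 252° = -2.85, north 3.0 cos 252° = -0.93
Leg 3 (172°, 4.3 km): east 4.3 sin 172° = 0.60, north 4.3 cos 172° = -4.26
Summing: -5.24 km east, -11.30 km north → (-5.24, -11.30).

(-5.24, -11.30)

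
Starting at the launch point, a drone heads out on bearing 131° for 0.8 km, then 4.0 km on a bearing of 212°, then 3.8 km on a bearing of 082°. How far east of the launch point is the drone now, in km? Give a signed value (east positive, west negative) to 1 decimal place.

Leg 1 (131°, 0.8 km): east 0.8 sin 131° = 0.60, north 0.8 cos 131° = -0.52
Leg 2 (212°, 4.0 km): east 4.0 sin 212° = -2.12, north 4.0 cos 212° = -3.39
Leg 3 (082°, 3.8 km): east 3.8 sin 82° = 3.76, north 3.8 cos 82° = 0.53
Net east component: 2.25 km.

2.2 km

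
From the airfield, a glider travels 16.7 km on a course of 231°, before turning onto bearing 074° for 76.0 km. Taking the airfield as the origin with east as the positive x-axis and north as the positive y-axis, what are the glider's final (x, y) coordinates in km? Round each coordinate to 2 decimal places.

(60.08, 10.44)

Leg 1 (231°, 16.7 km): east 16.7 sin 231° = -12.98, north 16.7 cos 231° = -10.51
Leg 2 (074°, 76.0 km): east 76.0 sin 74° = 73.06, north 76.0 cos 74° = 20.95
Summing: 60.08 km east, 10.44 km north → (60.08, 10.44).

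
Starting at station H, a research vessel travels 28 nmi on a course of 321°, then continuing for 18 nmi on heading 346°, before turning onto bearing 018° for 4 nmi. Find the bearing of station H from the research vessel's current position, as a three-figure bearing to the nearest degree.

Leg 1 (321°, 28 nmi): east 28 sin 321° = -17.62, north 28 cos 321° = 21.76
Leg 2 (346°, 18 nmi): east 18 sin 346° = -4.35, north 18 cos 346° = 17.47
Leg 3 (018°, 4 nmi): east 4 sin 18° = 1.24, north 4 cos 18° = 3.80
Net displacement: -20.74 east, 43.03 north. Direction back to start is (20.74, -43.03): bearing = atan2(20.74, -43.03) mod 360° = 154.27° ≈ 154°.

154°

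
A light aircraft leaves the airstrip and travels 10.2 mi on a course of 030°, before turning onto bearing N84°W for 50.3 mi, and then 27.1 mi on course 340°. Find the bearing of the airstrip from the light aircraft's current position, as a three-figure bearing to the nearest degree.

126°

Leg 1 (030°, 10.2 mi): east 10.2 sin 30° = 5.10, north 10.2 cos 30° = 8.83
Leg 2 (N84°W, 50.3 mi): east 50.3 sin 276° = -50.02, north 50.3 cos 276° = 5.26
Leg 3 (340°, 27.1 mi): east 27.1 sin 340° = -9.27, north 27.1 cos 340° = 25.47
Net displacement: -54.19 east, 39.56 north. Direction back to start is (54.19, -39.56): bearing = atan2(54.19, -39.56) mod 360° = 126.13° ≈ 126°.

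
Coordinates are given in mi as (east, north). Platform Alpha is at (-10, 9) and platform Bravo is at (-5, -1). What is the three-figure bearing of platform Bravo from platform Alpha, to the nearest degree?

Δeast = -5 − -10 = 5.00; Δnorth = -1 − 9 = -10.00.
Bearing = atan2(Δeast, Δnorth) mod 360° = 153.43° ≈ 153°.

153°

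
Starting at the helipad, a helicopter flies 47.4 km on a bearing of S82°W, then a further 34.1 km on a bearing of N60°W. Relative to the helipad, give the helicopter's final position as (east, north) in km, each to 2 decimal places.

Leg 1 (S82°W, 47.4 km): east 47.4 sin 262° = -46.94, north 47.4 cos 262° = -6.60
Leg 2 (N60°W, 34.1 km): east 34.1 sin 300° = -29.53, north 34.1 cos 300° = 17.05
Summing: -76.47 km east, 10.45 km north → (-76.47, 10.45).

(-76.47, 10.45)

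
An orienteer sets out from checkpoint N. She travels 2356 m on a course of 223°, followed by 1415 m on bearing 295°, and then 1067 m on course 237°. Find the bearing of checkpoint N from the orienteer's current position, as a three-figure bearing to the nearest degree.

066°

Leg 1 (223°, 2356 m): east 2356 sin 223° = -1606.79, north 2356 cos 223° = -1723.07
Leg 2 (295°, 1415 m): east 1415 sin 295° = -1282.43, north 1415 cos 295° = 598.00
Leg 3 (237°, 1067 m): east 1067 sin 237° = -894.86, north 1067 cos 237° = -581.13
Net displacement: -3784.08 east, -1706.19 north. Direction back to start is (3784.08, 1706.19): bearing = atan2(3784.08, 1706.19) mod 360° = 65.73° ≈ 066°.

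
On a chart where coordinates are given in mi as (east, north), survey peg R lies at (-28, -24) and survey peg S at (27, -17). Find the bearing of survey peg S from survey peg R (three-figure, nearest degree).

Δeast = 27 − -28 = 55.00; Δnorth = -17 − -24 = 7.00.
Bearing = atan2(Δeast, Δnorth) mod 360° = 82.75° ≈ 083°.

083°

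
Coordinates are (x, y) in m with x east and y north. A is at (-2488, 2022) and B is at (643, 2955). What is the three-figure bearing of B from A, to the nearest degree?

073°

Δeast = 643 − -2488 = 3131.00; Δnorth = 2955 − 2022 = 933.00.
Bearing = atan2(Δeast, Δnorth) mod 360° = 73.41° ≈ 073°.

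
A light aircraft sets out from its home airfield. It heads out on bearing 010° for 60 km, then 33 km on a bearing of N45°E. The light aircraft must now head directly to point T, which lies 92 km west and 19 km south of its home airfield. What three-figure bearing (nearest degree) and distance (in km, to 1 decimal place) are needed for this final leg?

Leg 1 (010°, 60 km): east 60 sin 10° = 10.42, north 60 cos 10° = 59.09
Leg 2 (N45°E, 33 km): east 33 sin 45° = 23.33, north 33 cos 45° = 23.33
Current position: (33.75, 82.42). Target: (-92, -19). Remaining: Δeast = -125.75, Δnorth = -101.42.
Bearing = atan2(-125.75, -101.42) mod 360° = 231.11°; distance = √((-125.75)² + (-101.42)²) = 161.557 km.

231°, 161.6 km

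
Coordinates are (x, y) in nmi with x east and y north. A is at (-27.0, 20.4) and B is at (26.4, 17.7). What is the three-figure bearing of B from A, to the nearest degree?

093°

Δeast = 26.4 − -27.0 = 53.40; Δnorth = 17.7 − 20.4 = -2.70.
Bearing = atan2(Δeast, Δnorth) mod 360° = 92.89° ≈ 093°.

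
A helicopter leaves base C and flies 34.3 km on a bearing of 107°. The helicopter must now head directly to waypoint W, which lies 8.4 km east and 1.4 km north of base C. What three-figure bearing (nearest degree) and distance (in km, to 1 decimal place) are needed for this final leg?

Leg 1 (107°, 34.3 km): east 34.3 sin 107° = 32.80, north 34.3 cos 107° = -10.03
Current position: (32.80, -10.03). Target: (8.4, 1.4). Remaining: Δeast = -24.40, Δnorth = 11.43.
Bearing = atan2(-24.40, 11.43) mod 360° = 295.10°; distance = √((-24.40)² + (11.43)²) = 26.945 km.

295°, 26.9 km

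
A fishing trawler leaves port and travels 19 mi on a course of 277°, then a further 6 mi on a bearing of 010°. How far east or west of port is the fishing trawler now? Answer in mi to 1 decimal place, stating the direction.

Leg 1 (277°, 19 mi): east 19 sin 277° = -18.86, north 19 cos 277° = 2.32
Leg 2 (010°, 6 mi): east 6 sin 10° = 1.04, north 6 cos 10° = 5.91
Net east component: -17.82 mi.

17.8 mi west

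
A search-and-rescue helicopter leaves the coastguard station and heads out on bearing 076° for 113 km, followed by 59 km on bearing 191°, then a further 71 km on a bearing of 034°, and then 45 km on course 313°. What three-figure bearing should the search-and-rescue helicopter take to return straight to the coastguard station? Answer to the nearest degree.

241°

Leg 1 (076°, 113 km): east 113 sin 76° = 109.64, north 113 cos 76° = 27.34
Leg 2 (191°, 59 km): east 59 sin 191° = -11.26, north 59 cos 191° = -57.92
Leg 3 (034°, 71 km): east 71 sin 34° = 39.70, north 71 cos 34° = 58.86
Leg 4 (313°, 45 km): east 45 sin 313° = -32.91, north 45 cos 313° = 30.69
Net displacement: 105.18 east, 58.97 north. Direction back to start is (-105.18, -58.97): bearing = atan2(-105.18, -58.97) mod 360° = 240.72° ≈ 241°.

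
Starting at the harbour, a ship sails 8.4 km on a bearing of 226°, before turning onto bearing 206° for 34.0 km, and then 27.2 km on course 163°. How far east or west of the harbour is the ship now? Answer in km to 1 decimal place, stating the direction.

Leg 1 (226°, 8.4 km): east 8.4 sin 226° = -6.04, north 8.4 cos 226° = -5.84
Leg 2 (206°, 34.0 km): east 34.0 sin 206° = -14.90, north 34.0 cos 206° = -30.56
Leg 3 (163°, 27.2 km): east 27.2 sin 163° = 7.95, north 27.2 cos 163° = -26.01
Net east component: -12.99 km.

13.0 km west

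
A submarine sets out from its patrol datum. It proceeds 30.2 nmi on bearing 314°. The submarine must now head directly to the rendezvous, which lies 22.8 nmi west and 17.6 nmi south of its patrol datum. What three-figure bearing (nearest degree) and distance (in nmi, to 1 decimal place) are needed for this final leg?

182°, 38.6 nmi

Leg 1 (314°, 30.2 nmi): east 30.2 sin 314° = -21.72, north 30.2 cos 314° = 20.98
Current position: (-21.72, 20.98). Target: (-22.8, -17.6). Remaining: Δeast = -1.08, Δnorth = -38.58.
Bearing = atan2(-1.08, -38.58) mod 360° = 181.60°; distance = √((-1.08)² + (-38.58)²) = 38.594 nmi.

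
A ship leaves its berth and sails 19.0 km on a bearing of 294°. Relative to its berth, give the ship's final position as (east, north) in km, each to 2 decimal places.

(-17.36, 7.73)

Leg 1 (294°, 19.0 km): east 19.0 sin 294° = -17.36, north 19.0 cos 294° = 7.73
Summing: -17.36 km east, 7.73 km north → (-17.36, 7.73).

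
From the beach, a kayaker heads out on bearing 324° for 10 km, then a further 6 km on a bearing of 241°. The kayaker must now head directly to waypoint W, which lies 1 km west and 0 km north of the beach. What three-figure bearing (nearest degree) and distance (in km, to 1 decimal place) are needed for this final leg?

117°, 11.4 km

Leg 1 (324°, 10 km): east 10 sin 324° = -5.88, north 10 cos 324° = 8.09
Leg 2 (241°, 6 km): east 6 sin 241° = -5.25, north 6 cos 241° = -2.91
Current position: (-11.13, 5.18). Target: (-1, 0). Remaining: Δeast = 10.13, Δnorth = -5.18.
Bearing = atan2(10.13, -5.18) mod 360° = 117.10°; distance = √((10.13)² + (-5.18)²) = 11.374 km.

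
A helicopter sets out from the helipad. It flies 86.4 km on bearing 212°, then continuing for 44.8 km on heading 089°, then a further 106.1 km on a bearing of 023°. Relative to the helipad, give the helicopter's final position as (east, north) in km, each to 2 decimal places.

(40.46, 25.18)

Leg 1 (212°, 86.4 km): east 86.4 sin 212° = -45.79, north 86.4 cos 212° = -73.27
Leg 2 (089°, 44.8 km): east 44.8 sin 89° = 44.79, north 44.8 cos 89° = 0.78
Leg 3 (023°, 106.1 km): east 106.1 sin 23° = 41.46, north 106.1 cos 23° = 97.67
Summing: 40.46 km east, 25.18 km north → (40.46, 25.18).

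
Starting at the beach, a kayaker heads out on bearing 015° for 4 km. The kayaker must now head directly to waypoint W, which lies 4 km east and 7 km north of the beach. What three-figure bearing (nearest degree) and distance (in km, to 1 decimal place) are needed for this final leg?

Leg 1 (015°, 4 km): east 4 sin 15° = 1.04, north 4 cos 15° = 3.86
Current position: (1.04, 3.86). Target: (4, 7). Remaining: Δeast = 2.96, Δnorth = 3.14.
Bearing = atan2(2.96, 3.14) mod 360° = 43.39°; distance = √((2.96)² + (3.14)²) = 4.316 km.

043°, 4.3 km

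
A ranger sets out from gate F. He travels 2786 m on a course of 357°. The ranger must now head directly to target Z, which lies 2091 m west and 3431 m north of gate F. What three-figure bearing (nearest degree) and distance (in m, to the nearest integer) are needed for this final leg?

288°, 2051 m

Leg 1 (357°, 2786 m): east 2786 sin 357° = -145.81, north 2786 cos 357° = 2782.18
Current position: (-145.81, 2782.18). Target: (-2091, 3431). Remaining: Δeast = -1945.19, Δnorth = 648.82.
Bearing = atan2(-1945.19, 648.82) mod 360° = 288.45°; distance = √((-1945.19)² + (648.82)²) = 2050.546 m.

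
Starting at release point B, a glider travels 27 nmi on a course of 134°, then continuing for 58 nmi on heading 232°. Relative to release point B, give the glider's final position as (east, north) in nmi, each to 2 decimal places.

(-26.28, -54.46)

Leg 1 (134°, 27 nmi): east 27 sin 134° = 19.42, north 27 cos 134° = -18.76
Leg 2 (232°, 58 nmi): east 58 sin 232° = -45.70, north 58 cos 232° = -35.71
Summing: -26.28 nmi east, -54.46 nmi north → (-26.28, -54.46).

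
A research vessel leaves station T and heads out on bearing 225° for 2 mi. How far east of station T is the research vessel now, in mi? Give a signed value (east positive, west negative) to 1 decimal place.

-1.4 mi

Leg 1 (225°, 2 mi): east 2 sin 225° = -1.41, north 2 cos 225° = -1.41
Net east component: -1.41 mi.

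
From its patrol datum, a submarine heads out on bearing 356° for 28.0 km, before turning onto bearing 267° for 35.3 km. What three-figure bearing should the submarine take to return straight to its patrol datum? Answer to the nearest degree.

125°

Leg 1 (356°, 28.0 km): east 28.0 sin 356° = -1.95, north 28.0 cos 356° = 27.93
Leg 2 (267°, 35.3 km): east 35.3 sin 267° = -35.25, north 35.3 cos 267° = -1.85
Net displacement: -37.20 east, 26.08 north. Direction back to start is (37.20, -26.08): bearing = atan2(37.20, -26.08) mod 360° = 125.03° ≈ 125°.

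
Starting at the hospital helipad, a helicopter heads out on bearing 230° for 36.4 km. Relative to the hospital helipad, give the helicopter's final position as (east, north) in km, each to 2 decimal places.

(-27.88, -23.40)

Leg 1 (230°, 36.4 km): east 36.4 sin 230° = -27.88, north 36.4 cos 230° = -23.40
Summing: -27.88 km east, -23.40 km north → (-27.88, -23.40).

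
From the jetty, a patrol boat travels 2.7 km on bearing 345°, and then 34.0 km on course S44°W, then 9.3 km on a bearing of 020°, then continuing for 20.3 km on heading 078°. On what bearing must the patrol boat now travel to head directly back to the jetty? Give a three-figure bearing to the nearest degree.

Leg 1 (345°, 2.7 km): east 2.7 sin 345° = -0.70, north 2.7 cos 345° = 2.61
Leg 2 (S44°W, 34.0 km): east 34.0 sin 224° = -23.62, north 34.0 cos 224° = -24.46
Leg 3 (020°, 9.3 km): east 9.3 sin 20° = 3.18, north 9.3 cos 20° = 8.74
Leg 4 (078°, 20.3 km): east 20.3 sin 78° = 19.86, north 20.3 cos 78° = 4.22
Net displacement: -1.28 east, -8.89 north. Direction back to start is (1.28, 8.89): bearing = atan2(1.28, 8.89) mod 360° = 8.19° ≈ 008°.

008°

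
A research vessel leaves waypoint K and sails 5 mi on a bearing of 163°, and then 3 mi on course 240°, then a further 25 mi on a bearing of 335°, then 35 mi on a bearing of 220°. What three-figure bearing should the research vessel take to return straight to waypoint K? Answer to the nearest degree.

073°

Leg 1 (163°, 5 mi): east 5 sin 163° = 1.46, north 5 cos 163° = -4.78
Leg 2 (240°, 3 mi): east 3 sin 240° = -2.60, north 3 cos 240° = -1.50
Leg 3 (335°, 25 mi): east 25 sin 335° = -10.57, north 25 cos 335° = 22.66
Leg 4 (220°, 35 mi): east 35 sin 220° = -22.50, north 35 cos 220° = -26.81
Net displacement: -34.20 east, -10.44 north. Direction back to start is (34.20, 10.44): bearing = atan2(34.20, 10.44) mod 360° = 73.03° ≈ 073°.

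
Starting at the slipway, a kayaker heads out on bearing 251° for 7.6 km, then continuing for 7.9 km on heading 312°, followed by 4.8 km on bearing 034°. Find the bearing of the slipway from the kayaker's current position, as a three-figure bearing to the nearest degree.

123°

Leg 1 (251°, 7.6 km): east 7.6 sin 251° = -7.19, north 7.6 cos 251° = -2.47
Leg 2 (312°, 7.9 km): east 7.9 sin 312° = -5.87, north 7.9 cos 312° = 5.29
Leg 3 (034°, 4.8 km): east 4.8 sin 34° = 2.68, north 4.8 cos 34° = 3.98
Net displacement: -10.37 east, 6.79 north. Direction back to start is (10.37, -6.79): bearing = atan2(10.37, -6.79) mod 360° = 123.21° ≈ 123°.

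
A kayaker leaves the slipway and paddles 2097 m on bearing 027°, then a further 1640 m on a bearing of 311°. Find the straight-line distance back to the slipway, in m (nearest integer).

Leg 1 (027°, 2097 m): east 2097 sin 27° = 952.02, north 2097 cos 27° = 1868.44
Leg 2 (311°, 1640 m): east 1640 sin 311° = -1237.72, north 1640 cos 311° = 1075.94
Net: -285.71 east, 2944.38 north. Distance = √((-285.71)² + (2944.38)²) = 2958.207 m.

2958 m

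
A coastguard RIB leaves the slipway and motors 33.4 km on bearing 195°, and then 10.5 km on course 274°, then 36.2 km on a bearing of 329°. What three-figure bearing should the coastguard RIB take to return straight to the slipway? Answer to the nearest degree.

089°

Leg 1 (195°, 33.4 km): east 33.4 sin 195° = -8.64, north 33.4 cos 195° = -32.26
Leg 2 (274°, 10.5 km): east 10.5 sin 274° = -10.47, north 10.5 cos 274° = 0.73
Leg 3 (329°, 36.2 km): east 36.2 sin 329° = -18.64, north 36.2 cos 329° = 31.03
Net displacement: -37.76 east, -0.50 north. Direction back to start is (37.76, 0.50): bearing = atan2(37.76, 0.50) mod 360° = 89.24° ≈ 089°.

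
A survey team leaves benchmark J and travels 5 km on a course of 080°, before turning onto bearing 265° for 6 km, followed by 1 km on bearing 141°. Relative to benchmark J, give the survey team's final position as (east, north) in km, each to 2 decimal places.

Leg 1 (080°, 5 km): east 5 sin 80° = 4.92, north 5 cos 80° = 0.87
Leg 2 (265°, 6 km): east 6 sin 265° = -5.98, north 6 cos 265° = -0.52
Leg 3 (141°, 1 km): east 1 sin 141° = 0.63, north 1 cos 141° = -0.78
Summing: -0.42 km east, -0.43 km north → (-0.42, -0.43).

(-0.42, -0.43)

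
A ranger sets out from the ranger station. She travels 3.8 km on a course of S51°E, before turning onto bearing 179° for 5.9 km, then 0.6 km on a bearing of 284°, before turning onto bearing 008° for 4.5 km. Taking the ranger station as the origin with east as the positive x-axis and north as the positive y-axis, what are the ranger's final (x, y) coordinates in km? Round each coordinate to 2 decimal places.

(3.10, -3.69)

Leg 1 (S51°E, 3.8 km): east 3.8 sin 129° = 2.95, north 3.8 cos 129° = -2.39
Leg 2 (179°, 5.9 km): east 5.9 sin 179° = 0.10, north 5.9 cos 179° = -5.90
Leg 3 (284°, 0.6 km): east 0.6 sin 284° = -0.58, north 0.6 cos 284° = 0.15
Leg 4 (008°, 4.5 km): east 4.5 sin 8° = 0.63, north 4.5 cos 8° = 4.46
Summing: 3.10 km east, -3.69 km north → (3.10, -3.69).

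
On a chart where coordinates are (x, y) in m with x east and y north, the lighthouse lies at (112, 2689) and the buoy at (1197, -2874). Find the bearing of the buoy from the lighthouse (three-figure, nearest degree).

169°

Δeast = 1197 − 112 = 1085.00; Δnorth = -2874 − 2689 = -5563.00.
Bearing = atan2(Δeast, Δnorth) mod 360° = 168.96° ≈ 169°.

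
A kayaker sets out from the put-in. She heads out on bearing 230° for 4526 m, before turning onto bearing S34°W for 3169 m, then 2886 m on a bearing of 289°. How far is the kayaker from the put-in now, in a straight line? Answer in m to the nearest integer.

Leg 1 (230°, 4526 m): east 4526 sin 230° = -3467.12, north 4526 cos 230° = -2909.26
Leg 2 (S34°W, 3169 m): east 3169 sin 214° = -1772.08, north 3169 cos 214° = -2627.22
Leg 3 (289°, 2886 m): east 2886 sin 289° = -2728.77, north 2886 cos 289° = 939.59
Net: -7967.97 east, -4596.89 north. Distance = √((-7967.97)² + (-4596.89)²) = 9198.905 m.

9199 m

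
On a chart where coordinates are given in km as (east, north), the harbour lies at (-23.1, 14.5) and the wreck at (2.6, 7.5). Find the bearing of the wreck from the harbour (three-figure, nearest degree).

Δeast = 2.6 − -23.1 = 25.70; Δnorth = 7.5 − 14.5 = -7.00.
Bearing = atan2(Δeast, Δnorth) mod 360° = 105.24° ≈ 105°.

105°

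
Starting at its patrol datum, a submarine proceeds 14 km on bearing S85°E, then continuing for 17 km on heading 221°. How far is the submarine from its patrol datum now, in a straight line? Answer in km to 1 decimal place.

14.3 km

Leg 1 (S85°E, 14 km): east 14 sin 95° = 13.95, north 14 cos 95° = -1.22
Leg 2 (221°, 17 km): east 17 sin 221° = -11.15, north 17 cos 221° = -12.83
Net: 2.79 east, -14.05 north. Distance = √((2.79)² + (-14.05)²) = 14.325 km.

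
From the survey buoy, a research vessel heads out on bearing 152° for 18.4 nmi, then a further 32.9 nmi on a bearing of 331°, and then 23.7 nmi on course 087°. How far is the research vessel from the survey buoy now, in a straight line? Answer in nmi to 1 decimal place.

Leg 1 (152°, 18.4 nmi): east 18.4 sin 152° = 8.64, north 18.4 cos 152° = -16.25
Leg 2 (331°, 32.9 nmi): east 32.9 sin 331° = -15.95, north 32.9 cos 331° = 28.77
Leg 3 (087°, 23.7 nmi): east 23.7 sin 87° = 23.67, north 23.7 cos 87° = 1.24
Net: 16.36 east, 13.77 north. Distance = √((16.36)² + (13.77)²) = 21.380 nmi.

21.4 nmi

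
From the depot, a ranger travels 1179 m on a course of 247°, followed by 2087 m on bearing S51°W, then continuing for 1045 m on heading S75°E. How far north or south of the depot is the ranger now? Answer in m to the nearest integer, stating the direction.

Leg 1 (247°, 1179 m): east 1179 sin 247° = -1085.28, north 1179 cos 247° = -460.67
Leg 2 (S51°W, 2087 m): east 2087 sin 231° = -1621.90, north 2087 cos 231° = -1313.39
Leg 3 (S75°E, 1045 m): east 1045 sin 105° = 1009.39, north 1045 cos 105° = -270.47
Net north component: -2044.53 m.

2045 m south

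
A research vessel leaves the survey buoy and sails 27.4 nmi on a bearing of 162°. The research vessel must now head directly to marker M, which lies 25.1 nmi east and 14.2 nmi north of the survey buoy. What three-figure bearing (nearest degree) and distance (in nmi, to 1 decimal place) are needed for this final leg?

Leg 1 (162°, 27.4 nmi): east 27.4 sin 162° = 8.47, north 27.4 cos 162° = -26.06
Current position: (8.47, -26.06). Target: (25.1, 14.2). Remaining: Δeast = 16.63, Δnorth = 40.26.
Bearing = atan2(16.63, 40.26) mod 360° = 22.45°; distance = √((16.63)² + (40.26)²) = 43.560 nmi.

022°, 43.6 nmi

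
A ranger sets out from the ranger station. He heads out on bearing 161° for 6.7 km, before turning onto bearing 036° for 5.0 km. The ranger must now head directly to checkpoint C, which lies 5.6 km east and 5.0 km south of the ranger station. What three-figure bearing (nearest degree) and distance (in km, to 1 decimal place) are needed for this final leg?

Leg 1 (161°, 6.7 km): east 6.7 sin 161° = 2.18, north 6.7 cos 161° = -6.33
Leg 2 (036°, 5.0 km): east 5.0 sin 36° = 2.94, north 5.0 cos 36° = 4.05
Current position: (5.12, -2.29). Target: (5.6, -5.0). Remaining: Δeast = 0.48, Δnorth = -2.71.
Bearing = atan2(0.48, -2.71) mod 360° = 169.96°; distance = √((0.48)² + (-2.71)²) = 2.752 km.

170°, 2.8 km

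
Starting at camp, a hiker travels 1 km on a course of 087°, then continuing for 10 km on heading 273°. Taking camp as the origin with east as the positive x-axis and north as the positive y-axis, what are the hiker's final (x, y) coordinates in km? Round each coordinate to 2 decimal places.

(-8.99, 0.58)

Leg 1 (087°, 1 km): east 1 sin 87° = 1.00, north 1 cos 87° = 0.05
Leg 2 (273°, 10 km): east 10 sin 273° = -9.99, north 10 cos 273° = 0.52
Summing: -8.99 km east, 0.58 km north → (-8.99, 0.58).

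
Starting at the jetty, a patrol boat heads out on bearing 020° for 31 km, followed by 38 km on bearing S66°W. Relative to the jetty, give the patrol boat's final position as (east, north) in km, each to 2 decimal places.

(-24.11, 13.67)

Leg 1 (020°, 31 km): east 31 sin 20° = 10.60, north 31 cos 20° = 29.13
Leg 2 (S66°W, 38 km): east 38 sin 246° = -34.71, north 38 cos 246° = -15.46
Summing: -24.11 km east, 13.67 km north → (-24.11, 13.67).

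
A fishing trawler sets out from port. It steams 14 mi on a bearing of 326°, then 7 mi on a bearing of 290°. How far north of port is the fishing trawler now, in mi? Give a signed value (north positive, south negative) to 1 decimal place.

Leg 1 (326°, 14 mi): east 14 sin 326° = -7.83, north 14 cos 326° = 11.61
Leg 2 (290°, 7 mi): east 7 sin 290° = -6.58, north 7 cos 290° = 2.39
Net north component: 14.00 mi.

14.0 mi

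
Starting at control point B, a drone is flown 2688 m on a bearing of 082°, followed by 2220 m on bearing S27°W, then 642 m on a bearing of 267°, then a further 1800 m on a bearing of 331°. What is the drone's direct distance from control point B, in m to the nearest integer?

154 m

Leg 1 (082°, 2688 m): east 2688 sin 82° = 2661.84, north 2688 cos 82° = 374.10
Leg 2 (S27°W, 2220 m): east 2220 sin 207° = -1007.86, north 2220 cos 207° = -1978.03
Leg 3 (267°, 642 m): east 642 sin 267° = -641.12, north 642 cos 267° = -33.60
Leg 4 (331°, 1800 m): east 1800 sin 331° = -872.66, north 1800 cos 331° = 1574.32
Net: 140.20 east, -63.22 north. Distance = √((140.20)² + (-63.22)²) = 153.799 m.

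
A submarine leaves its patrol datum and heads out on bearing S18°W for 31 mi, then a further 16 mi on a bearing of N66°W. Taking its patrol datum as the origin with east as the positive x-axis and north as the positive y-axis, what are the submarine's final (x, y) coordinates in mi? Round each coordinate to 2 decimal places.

Leg 1 (S18°W, 31 mi): east 31 sin 198° = -9.58, north 31 cos 198° = -29.48
Leg 2 (N66°W, 16 mi): east 16 sin 294° = -14.62, north 16 cos 294° = 6.51
Summing: -24.20 mi east, -22.97 mi north → (-24.20, -22.97).

(-24.20, -22.97)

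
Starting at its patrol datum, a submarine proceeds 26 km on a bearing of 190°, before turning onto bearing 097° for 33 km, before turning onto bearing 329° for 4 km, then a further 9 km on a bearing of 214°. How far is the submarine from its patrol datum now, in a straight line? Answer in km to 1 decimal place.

Leg 1 (190°, 26 km): east 26 sin 190° = -4.51, north 26 cos 190° = -25.61
Leg 2 (097°, 33 km): east 33 sin 97° = 32.75, north 33 cos 97° = -4.02
Leg 3 (329°, 4 km): east 4 sin 329° = -2.06, north 4 cos 329° = 3.43
Leg 4 (214°, 9 km): east 9 sin 214° = -5.03, north 9 cos 214° = -7.46
Net: 21.15 east, -33.66 north. Distance = √((21.15)² + (-33.66)²) = 39.751 km.

39.8 km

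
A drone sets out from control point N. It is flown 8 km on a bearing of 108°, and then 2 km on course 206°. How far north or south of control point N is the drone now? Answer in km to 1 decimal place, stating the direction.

4.3 km south

Leg 1 (108°, 8 km): east 8 sin 108° = 7.61, north 8 cos 108° = -2.47
Leg 2 (206°, 2 km): east 2 sin 206° = -0.88, north 2 cos 206° = -1.80
Net north component: -4.27 km.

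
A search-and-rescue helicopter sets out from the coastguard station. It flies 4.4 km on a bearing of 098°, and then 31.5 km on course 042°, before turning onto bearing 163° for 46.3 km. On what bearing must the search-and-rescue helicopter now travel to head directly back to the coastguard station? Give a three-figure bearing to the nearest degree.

Leg 1 (098°, 4.4 km): east 4.4 sin 98° = 4.36, north 4.4 cos 98° = -0.61
Leg 2 (042°, 31.5 km): east 31.5 sin 42° = 21.08, north 31.5 cos 42° = 23.41
Leg 3 (163°, 46.3 km): east 46.3 sin 163° = 13.54, north 46.3 cos 163° = -44.28
Net displacement: 38.97 east, -21.48 north. Direction back to start is (-38.97, 21.48): bearing = atan2(-38.97, 21.48) mod 360° = 298.86° ≈ 299°.

299°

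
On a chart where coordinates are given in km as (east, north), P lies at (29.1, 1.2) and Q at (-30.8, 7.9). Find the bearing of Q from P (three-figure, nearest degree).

Δeast = -30.8 − 29.1 = -59.90; Δnorth = 7.9 − 1.2 = 6.70.
Bearing = atan2(Δeast, Δnorth) mod 360° = 276.38° ≈ 276°.

276°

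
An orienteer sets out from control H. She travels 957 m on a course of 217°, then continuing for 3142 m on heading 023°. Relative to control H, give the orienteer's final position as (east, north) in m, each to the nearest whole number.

Leg 1 (217°, 957 m): east 957 sin 217° = -575.94, north 957 cos 217° = -764.29
Leg 2 (023°, 3142 m): east 3142 sin 23° = 1227.68, north 3142 cos 23° = 2892.23
Summing: 651.74 m east, 2127.93 m north → (652, 2128).

(652, 2128)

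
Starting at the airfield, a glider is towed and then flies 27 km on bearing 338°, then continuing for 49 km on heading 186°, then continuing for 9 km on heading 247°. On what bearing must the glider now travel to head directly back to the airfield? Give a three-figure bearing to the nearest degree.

041°

Leg 1 (338°, 27 km): east 27 sin 338° = -10.11, north 27 cos 338° = 25.03
Leg 2 (186°, 49 km): east 49 sin 186° = -5.12, north 49 cos 186° = -48.73
Leg 3 (247°, 9 km): east 9 sin 247° = -8.28, north 9 cos 247° = -3.52
Net displacement: -23.52 east, -27.21 north. Direction back to start is (23.52, 27.21): bearing = atan2(23.52, 27.21) mod 360° = 40.84° ≈ 041°.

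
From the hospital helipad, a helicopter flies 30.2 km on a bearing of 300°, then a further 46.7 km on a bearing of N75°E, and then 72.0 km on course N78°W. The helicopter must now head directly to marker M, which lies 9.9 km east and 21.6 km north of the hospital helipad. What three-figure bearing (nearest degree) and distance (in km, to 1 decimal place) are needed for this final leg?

109°, 64.7 km

Leg 1 (300°, 30.2 km): east 30.2 sin 300° = -26.15, north 30.2 cos 300° = 15.10
Leg 2 (N75°E, 46.7 km): east 46.7 sin 75° = 45.11, north 46.7 cos 75° = 12.09
Leg 3 (N78°W, 72.0 km): east 72.0 sin 282° = -70.43, north 72.0 cos 282° = 14.97
Current position: (-51.47, 42.16). Target: (9.9, 21.6). Remaining: Δeast = 61.37, Δnorth = -20.56.
Bearing = atan2(61.37, -20.56) mod 360° = 108.52°; distance = √((61.37)² + (-20.56)²) = 64.723 km.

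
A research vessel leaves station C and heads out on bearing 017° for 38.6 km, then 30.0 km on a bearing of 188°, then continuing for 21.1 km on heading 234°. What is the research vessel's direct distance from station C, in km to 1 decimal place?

Leg 1 (017°, 38.6 km): east 38.6 sin 17° = 11.29, north 38.6 cos 17° = 36.91
Leg 2 (188°, 30.0 km): east 30.0 sin 188° = -4.18, north 30.0 cos 188° = -29.71
Leg 3 (234°, 21.1 km): east 21.1 sin 234° = -17.07, north 21.1 cos 234° = -12.40
Net: -9.96 east, -5.20 north. Distance = √((-9.96)² + (-5.20)²) = 11.234 km.

11.2 km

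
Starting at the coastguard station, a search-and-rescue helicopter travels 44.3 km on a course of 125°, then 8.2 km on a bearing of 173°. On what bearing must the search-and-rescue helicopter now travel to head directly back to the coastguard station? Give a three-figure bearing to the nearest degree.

312°

Leg 1 (125°, 44.3 km): east 44.3 sin 125° = 36.29, north 44.3 cos 125° = -25.41
Leg 2 (173°, 8.2 km): east 8.2 sin 173° = 1.00, north 8.2 cos 173° = -8.14
Net displacement: 37.29 east, -33.55 north. Direction back to start is (-37.29, 33.55): bearing = atan2(-37.29, 33.55) mod 360° = 311.98° ≈ 312°.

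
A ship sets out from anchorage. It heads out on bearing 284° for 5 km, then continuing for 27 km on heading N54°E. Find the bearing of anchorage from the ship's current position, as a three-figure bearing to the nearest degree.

Leg 1 (284°, 5 km): east 5 sin 284° = -4.85, north 5 cos 284° = 1.21
Leg 2 (N54°E, 27 km): east 27 sin 54° = 21.84, north 27 cos 54° = 15.87
Net displacement: 16.99 east, 17.08 north. Direction back to start is (-16.99, -17.08): bearing = atan2(-16.99, -17.08) mod 360° = 224.85° ≈ 225°.

225°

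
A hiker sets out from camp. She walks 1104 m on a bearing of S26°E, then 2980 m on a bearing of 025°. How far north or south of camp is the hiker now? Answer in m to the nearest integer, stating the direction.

1709 m north

Leg 1 (S26°E, 1104 m): east 1104 sin 154° = 483.96, north 1104 cos 154° = -992.27
Leg 2 (025°, 2980 m): east 2980 sin 25° = 1259.40, north 2980 cos 25° = 2700.80
Net north component: 1708.53 m.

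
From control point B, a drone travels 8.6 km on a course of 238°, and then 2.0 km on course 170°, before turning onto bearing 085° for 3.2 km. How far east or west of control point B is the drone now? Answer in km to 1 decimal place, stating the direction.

Leg 1 (238°, 8.6 km): east 8.6 sin 238° = -7.29, north 8.6 cos 238° = -4.56
Leg 2 (170°, 2.0 km): east 2.0 sin 170° = 0.35, north 2.0 cos 170° = -1.97
Leg 3 (085°, 3.2 km): east 3.2 sin 85° = 3.19, north 3.2 cos 85° = 0.28
Net east component: -3.76 km.

3.8 km west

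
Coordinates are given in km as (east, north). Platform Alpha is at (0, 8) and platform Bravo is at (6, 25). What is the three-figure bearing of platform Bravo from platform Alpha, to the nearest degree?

019°

Δeast = 6 − 0 = 6.00; Δnorth = 25 − 8 = 17.00.
Bearing = atan2(Δeast, Δnorth) mod 360° = 19.44° ≈ 019°.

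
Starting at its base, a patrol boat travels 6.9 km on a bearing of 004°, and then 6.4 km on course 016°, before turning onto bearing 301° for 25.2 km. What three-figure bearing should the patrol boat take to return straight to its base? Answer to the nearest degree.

Leg 1 (004°, 6.9 km): east 6.9 sin 4° = 0.48, north 6.9 cos 4° = 6.88
Leg 2 (016°, 6.4 km): east 6.4 sin 16° = 1.76, north 6.4 cos 16° = 6.15
Leg 3 (301°, 25.2 km): east 25.2 sin 301° = -21.60, north 25.2 cos 301° = 12.98
Net displacement: -19.36 east, 26.01 north. Direction back to start is (19.36, -26.01): bearing = atan2(19.36, -26.01) mod 360° = 143.35° ≈ 143°.

143°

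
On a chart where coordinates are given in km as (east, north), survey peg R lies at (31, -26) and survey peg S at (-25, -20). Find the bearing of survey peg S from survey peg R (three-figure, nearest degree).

276°

Δeast = -25 − 31 = -56.00; Δnorth = -20 − -26 = 6.00.
Bearing = atan2(Δeast, Δnorth) mod 360° = 276.12° ≈ 276°.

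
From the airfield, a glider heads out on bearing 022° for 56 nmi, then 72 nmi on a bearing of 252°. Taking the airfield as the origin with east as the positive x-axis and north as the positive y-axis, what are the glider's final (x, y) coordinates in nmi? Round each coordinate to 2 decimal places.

(-47.50, 29.67)

Leg 1 (022°, 56 nmi): east 56 sin 22° = 20.98, north 56 cos 22° = 51.92
Leg 2 (252°, 72 nmi): east 72 sin 252° = -68.48, north 72 cos 252° = -22.25
Summing: -47.50 nmi east, 29.67 nmi north → (-47.50, 29.67).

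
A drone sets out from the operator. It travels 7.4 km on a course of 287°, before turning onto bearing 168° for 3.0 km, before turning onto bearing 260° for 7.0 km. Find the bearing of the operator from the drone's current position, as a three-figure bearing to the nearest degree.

Leg 1 (287°, 7.4 km): east 7.4 sin 287° = -7.08, north 7.4 cos 287° = 2.16
Leg 2 (168°, 3.0 km): east 3.0 sin 168° = 0.62, north 3.0 cos 168° = -2.93
Leg 3 (260°, 7.0 km): east 7.0 sin 260° = -6.89, north 7.0 cos 260° = -1.22
Net displacement: -13.35 east, -1.99 north. Direction back to start is (13.35, 1.99): bearing = atan2(13.35, 1.99) mod 360° = 81.53° ≈ 082°.

082°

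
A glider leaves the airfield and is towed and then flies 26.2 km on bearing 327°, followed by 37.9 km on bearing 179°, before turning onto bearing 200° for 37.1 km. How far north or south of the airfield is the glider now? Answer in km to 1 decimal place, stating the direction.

50.8 km south

Leg 1 (327°, 26.2 km): east 26.2 sin 327° = -14.27, north 26.2 cos 327° = 21.97
Leg 2 (179°, 37.9 km): east 37.9 sin 179° = 0.66, north 37.9 cos 179° = -37.89
Leg 3 (200°, 37.1 km): east 37.1 sin 200° = -12.69, north 37.1 cos 200° = -34.86
Net north component: -50.78 km.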